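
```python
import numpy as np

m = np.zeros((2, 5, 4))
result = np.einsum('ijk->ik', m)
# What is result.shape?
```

(2, 4)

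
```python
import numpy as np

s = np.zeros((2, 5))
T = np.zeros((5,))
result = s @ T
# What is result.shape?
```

(2,)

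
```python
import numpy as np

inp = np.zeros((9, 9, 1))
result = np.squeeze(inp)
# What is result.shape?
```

(9, 9)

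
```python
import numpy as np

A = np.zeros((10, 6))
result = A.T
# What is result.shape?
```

(6, 10)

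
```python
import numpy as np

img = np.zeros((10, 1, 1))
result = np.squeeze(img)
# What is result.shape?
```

(10,)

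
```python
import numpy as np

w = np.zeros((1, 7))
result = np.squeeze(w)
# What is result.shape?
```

(7,)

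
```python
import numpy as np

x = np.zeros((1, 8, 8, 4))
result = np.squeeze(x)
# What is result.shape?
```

(8, 8, 4)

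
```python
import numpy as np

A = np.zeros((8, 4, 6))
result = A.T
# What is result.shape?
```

(6, 4, 8)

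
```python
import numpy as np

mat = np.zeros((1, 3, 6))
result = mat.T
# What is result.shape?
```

(6, 3, 1)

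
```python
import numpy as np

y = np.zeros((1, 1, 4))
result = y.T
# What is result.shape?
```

(4, 1, 1)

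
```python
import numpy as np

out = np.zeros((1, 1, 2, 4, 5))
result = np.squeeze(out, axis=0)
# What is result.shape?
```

(1, 2, 4, 5)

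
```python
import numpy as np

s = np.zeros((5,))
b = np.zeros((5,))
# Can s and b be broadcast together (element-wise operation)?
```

Yes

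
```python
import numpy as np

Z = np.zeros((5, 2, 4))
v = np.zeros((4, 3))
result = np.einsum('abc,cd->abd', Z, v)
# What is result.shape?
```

(5, 2, 3)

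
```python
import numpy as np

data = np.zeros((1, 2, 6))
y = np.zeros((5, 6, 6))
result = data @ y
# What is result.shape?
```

(5, 2, 6)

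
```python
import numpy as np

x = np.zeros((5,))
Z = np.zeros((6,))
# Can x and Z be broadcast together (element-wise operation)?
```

No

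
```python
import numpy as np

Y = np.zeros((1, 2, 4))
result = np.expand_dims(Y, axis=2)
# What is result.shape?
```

(1, 2, 1, 4)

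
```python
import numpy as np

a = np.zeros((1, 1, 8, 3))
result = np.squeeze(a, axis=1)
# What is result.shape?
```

(1, 8, 3)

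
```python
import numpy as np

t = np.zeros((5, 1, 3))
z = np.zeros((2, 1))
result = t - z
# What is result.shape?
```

(5, 2, 3)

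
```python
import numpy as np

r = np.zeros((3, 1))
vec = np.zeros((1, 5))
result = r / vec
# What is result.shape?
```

(3, 5)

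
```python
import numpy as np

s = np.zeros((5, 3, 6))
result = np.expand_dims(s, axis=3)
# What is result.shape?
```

(5, 3, 6, 1)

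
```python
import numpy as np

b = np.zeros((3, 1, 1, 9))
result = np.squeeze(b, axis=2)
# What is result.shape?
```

(3, 1, 9)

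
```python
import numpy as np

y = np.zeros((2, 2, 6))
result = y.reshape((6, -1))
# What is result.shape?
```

(6, 4)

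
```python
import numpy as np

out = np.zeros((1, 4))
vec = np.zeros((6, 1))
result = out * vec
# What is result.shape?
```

(6, 4)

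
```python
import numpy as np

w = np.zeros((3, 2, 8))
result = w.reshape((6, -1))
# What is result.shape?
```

(6, 8)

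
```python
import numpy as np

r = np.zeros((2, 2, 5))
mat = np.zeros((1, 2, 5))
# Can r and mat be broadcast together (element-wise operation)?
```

Yes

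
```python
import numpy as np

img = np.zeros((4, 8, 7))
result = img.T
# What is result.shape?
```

(7, 8, 4)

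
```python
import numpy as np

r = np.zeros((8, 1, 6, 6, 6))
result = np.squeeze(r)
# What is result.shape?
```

(8, 6, 6, 6)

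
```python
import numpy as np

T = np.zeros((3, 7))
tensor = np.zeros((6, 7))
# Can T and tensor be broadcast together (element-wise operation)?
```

No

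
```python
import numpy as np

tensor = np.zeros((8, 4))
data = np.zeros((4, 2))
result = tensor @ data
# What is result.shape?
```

(8, 2)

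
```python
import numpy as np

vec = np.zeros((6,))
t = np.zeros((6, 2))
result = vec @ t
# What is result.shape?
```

(2,)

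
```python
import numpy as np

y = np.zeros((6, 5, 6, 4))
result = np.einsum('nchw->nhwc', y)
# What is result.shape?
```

(6, 6, 4, 5)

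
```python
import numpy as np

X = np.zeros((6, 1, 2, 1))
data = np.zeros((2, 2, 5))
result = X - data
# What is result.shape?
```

(6, 2, 2, 5)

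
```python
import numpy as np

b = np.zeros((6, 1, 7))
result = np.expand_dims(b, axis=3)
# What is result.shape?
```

(6, 1, 7, 1)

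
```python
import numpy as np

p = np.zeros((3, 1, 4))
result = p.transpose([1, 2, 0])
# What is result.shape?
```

(1, 4, 3)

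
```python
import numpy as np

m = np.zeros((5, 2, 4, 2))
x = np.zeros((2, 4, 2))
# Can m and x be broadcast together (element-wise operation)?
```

Yes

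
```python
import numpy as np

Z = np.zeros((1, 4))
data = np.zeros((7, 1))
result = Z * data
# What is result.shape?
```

(7, 4)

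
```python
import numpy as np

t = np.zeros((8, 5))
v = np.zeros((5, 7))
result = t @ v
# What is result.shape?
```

(8, 7)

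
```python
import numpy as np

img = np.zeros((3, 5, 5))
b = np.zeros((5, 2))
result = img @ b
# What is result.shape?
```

(3, 5, 2)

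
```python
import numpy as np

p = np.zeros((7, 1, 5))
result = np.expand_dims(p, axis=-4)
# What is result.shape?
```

(1, 7, 1, 5)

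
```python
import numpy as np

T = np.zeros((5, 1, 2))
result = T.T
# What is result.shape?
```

(2, 1, 5)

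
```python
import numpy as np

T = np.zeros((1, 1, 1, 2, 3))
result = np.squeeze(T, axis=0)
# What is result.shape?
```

(1, 1, 2, 3)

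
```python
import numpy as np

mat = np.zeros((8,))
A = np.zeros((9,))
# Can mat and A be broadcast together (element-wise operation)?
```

No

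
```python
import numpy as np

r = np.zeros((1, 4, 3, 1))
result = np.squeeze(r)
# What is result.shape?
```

(4, 3)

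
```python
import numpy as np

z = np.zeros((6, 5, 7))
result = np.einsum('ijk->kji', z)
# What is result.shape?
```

(7, 5, 6)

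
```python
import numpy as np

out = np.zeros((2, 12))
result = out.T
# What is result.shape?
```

(12, 2)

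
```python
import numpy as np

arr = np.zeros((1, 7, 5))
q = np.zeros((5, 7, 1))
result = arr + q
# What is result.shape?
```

(5, 7, 5)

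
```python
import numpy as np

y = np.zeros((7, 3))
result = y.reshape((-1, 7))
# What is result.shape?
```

(3, 7)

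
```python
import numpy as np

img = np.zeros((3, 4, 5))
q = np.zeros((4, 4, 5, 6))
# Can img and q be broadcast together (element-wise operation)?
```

No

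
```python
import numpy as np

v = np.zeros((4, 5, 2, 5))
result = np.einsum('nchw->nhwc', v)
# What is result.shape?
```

(4, 2, 5, 5)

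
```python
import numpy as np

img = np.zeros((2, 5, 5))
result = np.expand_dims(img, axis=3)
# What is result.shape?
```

(2, 5, 5, 1)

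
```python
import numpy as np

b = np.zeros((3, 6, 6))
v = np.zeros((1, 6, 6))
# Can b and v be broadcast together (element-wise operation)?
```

Yes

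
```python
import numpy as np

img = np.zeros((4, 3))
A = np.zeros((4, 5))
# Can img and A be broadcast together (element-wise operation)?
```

No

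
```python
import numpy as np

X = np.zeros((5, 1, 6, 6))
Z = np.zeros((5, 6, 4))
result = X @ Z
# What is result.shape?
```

(5, 5, 6, 4)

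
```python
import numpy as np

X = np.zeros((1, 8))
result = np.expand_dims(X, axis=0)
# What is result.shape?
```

(1, 1, 8)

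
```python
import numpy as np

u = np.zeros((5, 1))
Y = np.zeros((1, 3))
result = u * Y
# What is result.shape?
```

(5, 3)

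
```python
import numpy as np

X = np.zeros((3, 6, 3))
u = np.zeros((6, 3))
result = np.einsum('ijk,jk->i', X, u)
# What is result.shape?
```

(3,)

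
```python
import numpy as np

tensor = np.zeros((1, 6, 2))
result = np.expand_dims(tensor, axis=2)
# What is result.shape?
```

(1, 6, 1, 2)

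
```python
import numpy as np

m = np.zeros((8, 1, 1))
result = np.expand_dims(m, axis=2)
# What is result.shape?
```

(8, 1, 1, 1)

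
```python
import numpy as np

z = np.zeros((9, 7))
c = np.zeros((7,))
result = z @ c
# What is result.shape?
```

(9,)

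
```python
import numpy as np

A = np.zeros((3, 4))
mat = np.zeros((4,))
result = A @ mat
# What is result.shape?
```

(3,)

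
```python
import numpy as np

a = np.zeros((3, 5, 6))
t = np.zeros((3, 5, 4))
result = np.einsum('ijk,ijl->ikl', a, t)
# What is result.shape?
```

(3, 6, 4)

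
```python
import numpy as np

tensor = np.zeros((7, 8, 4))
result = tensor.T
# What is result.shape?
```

(4, 8, 7)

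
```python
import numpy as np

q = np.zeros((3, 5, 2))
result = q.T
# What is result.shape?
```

(2, 5, 3)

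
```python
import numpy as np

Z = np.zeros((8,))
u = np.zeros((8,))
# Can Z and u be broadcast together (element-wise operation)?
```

Yes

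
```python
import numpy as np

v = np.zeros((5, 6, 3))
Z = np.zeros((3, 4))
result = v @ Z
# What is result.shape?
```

(5, 6, 4)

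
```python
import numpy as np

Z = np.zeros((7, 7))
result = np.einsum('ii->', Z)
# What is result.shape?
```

()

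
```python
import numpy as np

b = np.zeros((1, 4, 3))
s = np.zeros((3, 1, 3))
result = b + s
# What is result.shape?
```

(3, 4, 3)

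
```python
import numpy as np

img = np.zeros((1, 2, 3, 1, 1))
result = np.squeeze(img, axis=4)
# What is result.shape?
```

(1, 2, 3, 1)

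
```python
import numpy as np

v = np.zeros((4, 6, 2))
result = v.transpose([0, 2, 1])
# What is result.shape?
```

(4, 2, 6)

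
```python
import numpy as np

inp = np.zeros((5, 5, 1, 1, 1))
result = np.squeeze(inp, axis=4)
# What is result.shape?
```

(5, 5, 1, 1)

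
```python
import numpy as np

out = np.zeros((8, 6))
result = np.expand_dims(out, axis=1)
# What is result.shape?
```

(8, 1, 6)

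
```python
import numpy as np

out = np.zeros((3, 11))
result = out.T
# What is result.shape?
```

(11, 3)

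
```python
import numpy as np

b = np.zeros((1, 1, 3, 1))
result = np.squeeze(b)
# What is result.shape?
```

(3,)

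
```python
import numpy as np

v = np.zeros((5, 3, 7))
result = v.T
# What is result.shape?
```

(7, 3, 5)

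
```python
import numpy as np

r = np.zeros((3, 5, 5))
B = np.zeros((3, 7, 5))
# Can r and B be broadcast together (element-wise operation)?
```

No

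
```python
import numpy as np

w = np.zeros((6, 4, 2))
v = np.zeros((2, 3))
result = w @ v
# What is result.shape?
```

(6, 4, 3)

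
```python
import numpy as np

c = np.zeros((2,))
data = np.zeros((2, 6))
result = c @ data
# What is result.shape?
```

(6,)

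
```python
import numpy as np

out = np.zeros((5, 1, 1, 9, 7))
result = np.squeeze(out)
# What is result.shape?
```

(5, 9, 7)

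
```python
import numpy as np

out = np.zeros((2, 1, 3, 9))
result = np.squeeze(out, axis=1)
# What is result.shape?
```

(2, 3, 9)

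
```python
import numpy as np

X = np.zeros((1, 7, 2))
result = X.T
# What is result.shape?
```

(2, 7, 1)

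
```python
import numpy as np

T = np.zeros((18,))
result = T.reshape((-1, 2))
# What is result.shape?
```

(9, 2)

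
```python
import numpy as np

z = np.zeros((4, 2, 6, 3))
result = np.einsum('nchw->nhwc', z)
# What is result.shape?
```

(4, 6, 3, 2)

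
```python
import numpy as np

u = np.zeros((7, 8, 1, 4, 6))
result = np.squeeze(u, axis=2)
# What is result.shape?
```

(7, 8, 4, 6)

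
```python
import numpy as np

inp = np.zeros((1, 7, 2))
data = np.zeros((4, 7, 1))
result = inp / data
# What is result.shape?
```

(4, 7, 2)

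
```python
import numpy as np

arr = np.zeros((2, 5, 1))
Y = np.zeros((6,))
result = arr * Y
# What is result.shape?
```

(2, 5, 6)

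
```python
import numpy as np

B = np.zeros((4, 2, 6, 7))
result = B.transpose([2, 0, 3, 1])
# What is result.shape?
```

(6, 4, 7, 2)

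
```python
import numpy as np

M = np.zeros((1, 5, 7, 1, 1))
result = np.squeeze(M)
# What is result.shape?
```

(5, 7)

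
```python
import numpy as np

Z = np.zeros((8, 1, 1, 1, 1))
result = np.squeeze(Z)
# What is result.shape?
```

(8,)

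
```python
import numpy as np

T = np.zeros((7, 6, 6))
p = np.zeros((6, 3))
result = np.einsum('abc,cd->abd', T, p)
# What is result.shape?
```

(7, 6, 3)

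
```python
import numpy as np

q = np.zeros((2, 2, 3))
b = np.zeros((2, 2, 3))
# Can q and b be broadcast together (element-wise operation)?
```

Yes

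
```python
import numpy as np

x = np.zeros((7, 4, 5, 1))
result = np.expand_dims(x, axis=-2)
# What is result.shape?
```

(7, 4, 5, 1, 1)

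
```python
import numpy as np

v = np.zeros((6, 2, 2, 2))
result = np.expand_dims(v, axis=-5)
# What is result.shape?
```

(1, 6, 2, 2, 2)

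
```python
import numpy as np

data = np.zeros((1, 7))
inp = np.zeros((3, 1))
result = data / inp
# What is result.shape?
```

(3, 7)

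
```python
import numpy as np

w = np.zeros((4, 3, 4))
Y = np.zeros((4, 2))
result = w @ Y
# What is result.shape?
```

(4, 3, 2)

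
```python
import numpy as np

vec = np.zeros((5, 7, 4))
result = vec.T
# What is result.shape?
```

(4, 7, 5)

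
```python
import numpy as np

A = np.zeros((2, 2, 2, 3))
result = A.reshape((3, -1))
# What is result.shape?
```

(3, 8)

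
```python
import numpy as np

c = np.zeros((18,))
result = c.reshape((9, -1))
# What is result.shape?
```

(9, 2)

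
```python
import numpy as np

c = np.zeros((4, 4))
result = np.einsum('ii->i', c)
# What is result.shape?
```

(4,)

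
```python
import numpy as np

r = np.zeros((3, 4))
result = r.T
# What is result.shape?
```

(4, 3)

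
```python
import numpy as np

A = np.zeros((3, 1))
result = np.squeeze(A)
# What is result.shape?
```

(3,)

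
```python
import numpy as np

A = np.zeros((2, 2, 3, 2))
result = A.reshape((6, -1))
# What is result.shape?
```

(6, 4)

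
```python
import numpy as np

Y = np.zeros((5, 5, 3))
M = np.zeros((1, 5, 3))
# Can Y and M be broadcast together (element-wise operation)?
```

Yes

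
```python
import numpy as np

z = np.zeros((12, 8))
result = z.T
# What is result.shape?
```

(8, 12)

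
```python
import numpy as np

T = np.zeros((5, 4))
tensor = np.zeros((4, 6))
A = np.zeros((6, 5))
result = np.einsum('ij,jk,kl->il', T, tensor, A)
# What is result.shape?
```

(5, 5)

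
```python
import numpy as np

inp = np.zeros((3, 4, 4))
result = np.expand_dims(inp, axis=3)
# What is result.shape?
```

(3, 4, 4, 1)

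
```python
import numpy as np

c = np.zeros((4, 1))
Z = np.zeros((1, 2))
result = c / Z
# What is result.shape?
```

(4, 2)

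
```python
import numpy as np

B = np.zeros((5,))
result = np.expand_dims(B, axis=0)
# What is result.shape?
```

(1, 5)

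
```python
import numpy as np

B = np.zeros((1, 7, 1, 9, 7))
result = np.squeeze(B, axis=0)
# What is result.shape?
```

(7, 1, 9, 7)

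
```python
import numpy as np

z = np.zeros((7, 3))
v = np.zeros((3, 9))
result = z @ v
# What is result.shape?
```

(7, 9)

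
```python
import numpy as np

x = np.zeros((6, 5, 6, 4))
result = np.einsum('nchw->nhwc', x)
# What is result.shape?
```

(6, 6, 4, 5)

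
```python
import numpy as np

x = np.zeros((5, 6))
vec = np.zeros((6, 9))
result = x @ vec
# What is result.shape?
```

(5, 9)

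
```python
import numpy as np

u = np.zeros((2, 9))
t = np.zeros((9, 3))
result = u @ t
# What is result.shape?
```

(2, 3)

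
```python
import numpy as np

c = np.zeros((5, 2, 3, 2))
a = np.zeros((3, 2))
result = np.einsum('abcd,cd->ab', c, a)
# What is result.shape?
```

(5, 2)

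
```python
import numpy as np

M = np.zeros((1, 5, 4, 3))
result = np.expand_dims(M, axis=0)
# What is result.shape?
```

(1, 1, 5, 4, 3)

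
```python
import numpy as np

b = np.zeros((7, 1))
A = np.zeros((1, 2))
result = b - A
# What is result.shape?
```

(7, 2)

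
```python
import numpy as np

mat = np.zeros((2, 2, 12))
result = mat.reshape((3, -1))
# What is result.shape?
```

(3, 16)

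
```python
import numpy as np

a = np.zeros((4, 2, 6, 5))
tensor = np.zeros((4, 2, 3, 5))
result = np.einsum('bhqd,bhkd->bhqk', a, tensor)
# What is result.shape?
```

(4, 2, 6, 3)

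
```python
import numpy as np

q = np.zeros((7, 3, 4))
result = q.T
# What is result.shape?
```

(4, 3, 7)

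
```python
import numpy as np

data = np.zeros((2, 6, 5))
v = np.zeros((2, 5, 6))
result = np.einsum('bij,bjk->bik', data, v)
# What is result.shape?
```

(2, 6, 6)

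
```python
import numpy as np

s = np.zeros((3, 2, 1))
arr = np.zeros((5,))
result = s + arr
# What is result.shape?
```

(3, 2, 5)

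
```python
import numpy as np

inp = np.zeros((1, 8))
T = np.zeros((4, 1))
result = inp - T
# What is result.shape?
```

(4, 8)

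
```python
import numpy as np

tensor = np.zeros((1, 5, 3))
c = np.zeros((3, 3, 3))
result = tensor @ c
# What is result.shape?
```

(3, 5, 3)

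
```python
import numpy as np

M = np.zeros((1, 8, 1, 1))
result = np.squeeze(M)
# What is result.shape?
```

(8,)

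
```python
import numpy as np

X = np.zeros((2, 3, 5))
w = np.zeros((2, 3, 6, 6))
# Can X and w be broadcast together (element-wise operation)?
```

No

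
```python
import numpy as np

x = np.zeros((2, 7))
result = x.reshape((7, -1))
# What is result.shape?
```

(7, 2)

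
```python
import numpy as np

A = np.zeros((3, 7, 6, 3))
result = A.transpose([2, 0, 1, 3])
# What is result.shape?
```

(6, 3, 7, 3)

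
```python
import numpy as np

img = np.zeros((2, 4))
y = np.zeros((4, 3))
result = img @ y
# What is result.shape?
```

(2, 3)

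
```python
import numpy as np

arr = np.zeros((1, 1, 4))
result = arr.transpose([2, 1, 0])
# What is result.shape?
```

(4, 1, 1)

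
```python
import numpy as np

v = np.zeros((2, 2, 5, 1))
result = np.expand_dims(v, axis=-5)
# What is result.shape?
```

(1, 2, 2, 5, 1)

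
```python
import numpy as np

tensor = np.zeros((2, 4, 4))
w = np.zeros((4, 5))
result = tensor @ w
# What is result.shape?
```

(2, 4, 5)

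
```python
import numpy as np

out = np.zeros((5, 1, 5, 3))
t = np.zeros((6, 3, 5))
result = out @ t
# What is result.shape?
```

(5, 6, 5, 5)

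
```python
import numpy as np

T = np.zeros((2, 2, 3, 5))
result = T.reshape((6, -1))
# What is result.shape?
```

(6, 10)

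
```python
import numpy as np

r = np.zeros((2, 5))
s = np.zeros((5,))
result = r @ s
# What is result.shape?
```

(2,)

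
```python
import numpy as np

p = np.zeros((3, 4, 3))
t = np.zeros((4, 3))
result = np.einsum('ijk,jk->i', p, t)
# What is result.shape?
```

(3,)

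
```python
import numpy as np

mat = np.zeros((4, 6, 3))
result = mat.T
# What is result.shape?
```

(3, 6, 4)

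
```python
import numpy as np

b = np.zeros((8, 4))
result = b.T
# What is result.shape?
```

(4, 8)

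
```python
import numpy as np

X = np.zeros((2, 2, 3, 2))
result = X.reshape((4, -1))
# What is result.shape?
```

(4, 6)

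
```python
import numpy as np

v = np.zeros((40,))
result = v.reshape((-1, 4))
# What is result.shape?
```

(10, 4)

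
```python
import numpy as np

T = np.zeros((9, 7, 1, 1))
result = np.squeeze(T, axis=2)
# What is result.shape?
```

(9, 7, 1)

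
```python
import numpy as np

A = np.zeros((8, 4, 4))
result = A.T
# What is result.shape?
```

(4, 4, 8)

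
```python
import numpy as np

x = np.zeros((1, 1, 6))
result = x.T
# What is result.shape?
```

(6, 1, 1)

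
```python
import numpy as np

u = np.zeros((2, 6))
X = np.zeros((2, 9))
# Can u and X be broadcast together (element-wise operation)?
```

No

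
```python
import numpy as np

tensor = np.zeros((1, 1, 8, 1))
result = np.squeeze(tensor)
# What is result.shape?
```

(8,)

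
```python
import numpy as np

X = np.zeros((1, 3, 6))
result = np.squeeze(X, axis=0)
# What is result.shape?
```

(3, 6)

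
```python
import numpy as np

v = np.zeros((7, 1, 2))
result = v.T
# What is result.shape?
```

(2, 1, 7)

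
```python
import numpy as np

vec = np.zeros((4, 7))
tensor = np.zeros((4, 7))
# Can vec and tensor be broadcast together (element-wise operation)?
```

Yes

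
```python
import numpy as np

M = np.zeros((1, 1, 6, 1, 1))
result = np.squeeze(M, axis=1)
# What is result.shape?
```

(1, 6, 1, 1)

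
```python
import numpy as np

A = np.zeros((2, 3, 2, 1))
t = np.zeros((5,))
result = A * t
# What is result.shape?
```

(2, 3, 2, 5)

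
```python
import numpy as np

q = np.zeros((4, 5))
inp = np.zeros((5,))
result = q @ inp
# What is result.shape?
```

(4,)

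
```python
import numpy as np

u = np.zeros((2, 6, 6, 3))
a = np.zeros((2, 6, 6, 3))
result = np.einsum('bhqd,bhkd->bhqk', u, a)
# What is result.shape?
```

(2, 6, 6, 6)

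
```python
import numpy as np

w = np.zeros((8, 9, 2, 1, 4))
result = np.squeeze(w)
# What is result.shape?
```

(8, 9, 2, 4)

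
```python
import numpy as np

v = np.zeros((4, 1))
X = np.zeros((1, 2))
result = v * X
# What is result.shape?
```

(4, 2)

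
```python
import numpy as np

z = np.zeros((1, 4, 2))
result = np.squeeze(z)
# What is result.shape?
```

(4, 2)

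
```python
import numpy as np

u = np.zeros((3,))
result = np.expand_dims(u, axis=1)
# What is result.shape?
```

(3, 1)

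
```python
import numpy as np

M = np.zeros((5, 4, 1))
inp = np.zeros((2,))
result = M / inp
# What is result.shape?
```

(5, 4, 2)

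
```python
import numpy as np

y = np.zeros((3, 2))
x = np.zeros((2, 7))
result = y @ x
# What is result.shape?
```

(3, 7)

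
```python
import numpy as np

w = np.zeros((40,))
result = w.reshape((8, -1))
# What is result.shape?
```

(8, 5)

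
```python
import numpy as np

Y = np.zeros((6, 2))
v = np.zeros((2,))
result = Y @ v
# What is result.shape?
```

(6,)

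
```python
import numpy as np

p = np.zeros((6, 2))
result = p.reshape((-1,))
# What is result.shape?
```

(12,)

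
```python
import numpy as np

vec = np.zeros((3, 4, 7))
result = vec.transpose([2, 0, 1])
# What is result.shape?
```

(7, 3, 4)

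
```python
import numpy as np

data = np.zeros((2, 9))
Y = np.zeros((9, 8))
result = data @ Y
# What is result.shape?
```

(2, 8)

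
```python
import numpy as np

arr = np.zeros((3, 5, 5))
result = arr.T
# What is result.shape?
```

(5, 5, 3)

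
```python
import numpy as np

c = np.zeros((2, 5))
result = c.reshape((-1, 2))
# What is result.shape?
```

(5, 2)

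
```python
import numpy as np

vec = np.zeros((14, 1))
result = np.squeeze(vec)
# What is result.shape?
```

(14,)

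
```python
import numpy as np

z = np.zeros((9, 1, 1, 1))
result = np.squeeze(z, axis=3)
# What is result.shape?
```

(9, 1, 1)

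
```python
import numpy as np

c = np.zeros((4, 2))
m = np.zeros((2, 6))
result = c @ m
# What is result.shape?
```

(4, 6)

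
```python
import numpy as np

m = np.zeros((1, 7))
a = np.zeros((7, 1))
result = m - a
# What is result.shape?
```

(7, 7)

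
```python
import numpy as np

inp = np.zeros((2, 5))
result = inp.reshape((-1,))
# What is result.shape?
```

(10,)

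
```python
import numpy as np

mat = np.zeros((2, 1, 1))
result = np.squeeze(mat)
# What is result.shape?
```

(2,)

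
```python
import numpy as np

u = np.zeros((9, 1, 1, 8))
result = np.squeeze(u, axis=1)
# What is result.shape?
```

(9, 1, 8)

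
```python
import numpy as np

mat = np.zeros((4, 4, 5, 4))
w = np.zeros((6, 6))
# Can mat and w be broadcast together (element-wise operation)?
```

No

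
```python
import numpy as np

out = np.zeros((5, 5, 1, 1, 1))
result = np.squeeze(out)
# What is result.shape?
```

(5, 5)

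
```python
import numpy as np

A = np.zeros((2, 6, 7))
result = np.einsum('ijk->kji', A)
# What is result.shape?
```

(7, 6, 2)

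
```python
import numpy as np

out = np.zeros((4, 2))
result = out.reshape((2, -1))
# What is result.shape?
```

(2, 4)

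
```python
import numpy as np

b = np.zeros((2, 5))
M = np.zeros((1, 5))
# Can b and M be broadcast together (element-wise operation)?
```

Yes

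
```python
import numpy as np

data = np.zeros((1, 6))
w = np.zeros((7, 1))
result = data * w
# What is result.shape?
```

(7, 6)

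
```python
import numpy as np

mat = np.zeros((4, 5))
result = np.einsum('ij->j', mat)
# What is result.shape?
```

(5,)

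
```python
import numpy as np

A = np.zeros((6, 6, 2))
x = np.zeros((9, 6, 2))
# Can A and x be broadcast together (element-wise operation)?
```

No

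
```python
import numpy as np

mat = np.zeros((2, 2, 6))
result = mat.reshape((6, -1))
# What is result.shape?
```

(6, 4)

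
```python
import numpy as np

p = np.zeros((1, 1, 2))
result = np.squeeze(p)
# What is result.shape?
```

(2,)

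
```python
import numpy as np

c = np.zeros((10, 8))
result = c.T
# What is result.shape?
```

(8, 10)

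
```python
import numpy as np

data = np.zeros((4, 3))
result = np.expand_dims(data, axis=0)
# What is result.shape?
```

(1, 4, 3)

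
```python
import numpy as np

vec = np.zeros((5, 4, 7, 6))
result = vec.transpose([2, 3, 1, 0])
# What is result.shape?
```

(7, 6, 4, 5)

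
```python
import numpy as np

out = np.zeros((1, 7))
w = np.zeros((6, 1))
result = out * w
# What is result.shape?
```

(6, 7)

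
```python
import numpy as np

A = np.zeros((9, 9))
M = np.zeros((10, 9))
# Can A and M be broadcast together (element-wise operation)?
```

No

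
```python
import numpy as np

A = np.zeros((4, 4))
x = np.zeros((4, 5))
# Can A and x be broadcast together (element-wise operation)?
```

No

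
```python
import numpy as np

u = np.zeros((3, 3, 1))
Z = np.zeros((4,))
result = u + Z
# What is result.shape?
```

(3, 3, 4)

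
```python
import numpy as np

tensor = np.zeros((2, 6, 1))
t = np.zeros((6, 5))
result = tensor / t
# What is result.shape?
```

(2, 6, 5)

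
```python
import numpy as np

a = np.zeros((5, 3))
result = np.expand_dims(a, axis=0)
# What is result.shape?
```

(1, 5, 3)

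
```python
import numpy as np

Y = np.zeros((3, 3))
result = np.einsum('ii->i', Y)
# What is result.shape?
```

(3,)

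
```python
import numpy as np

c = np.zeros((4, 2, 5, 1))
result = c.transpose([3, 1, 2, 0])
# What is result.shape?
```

(1, 2, 5, 4)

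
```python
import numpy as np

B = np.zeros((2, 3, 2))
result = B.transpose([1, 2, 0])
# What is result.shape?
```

(3, 2, 2)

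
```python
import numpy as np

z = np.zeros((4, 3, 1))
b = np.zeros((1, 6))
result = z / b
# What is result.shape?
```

(4, 3, 6)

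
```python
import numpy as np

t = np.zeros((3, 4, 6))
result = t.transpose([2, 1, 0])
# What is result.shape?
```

(6, 4, 3)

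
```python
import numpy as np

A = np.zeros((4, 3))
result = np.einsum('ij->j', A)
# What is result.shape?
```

(3,)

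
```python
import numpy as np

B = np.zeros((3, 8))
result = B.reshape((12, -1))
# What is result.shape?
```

(12, 2)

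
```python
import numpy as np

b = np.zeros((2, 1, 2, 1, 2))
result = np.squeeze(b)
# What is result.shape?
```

(2, 2, 2)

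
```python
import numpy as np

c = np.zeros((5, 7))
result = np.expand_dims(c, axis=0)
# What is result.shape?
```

(1, 5, 7)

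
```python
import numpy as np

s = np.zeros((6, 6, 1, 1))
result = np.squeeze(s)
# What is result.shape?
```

(6, 6)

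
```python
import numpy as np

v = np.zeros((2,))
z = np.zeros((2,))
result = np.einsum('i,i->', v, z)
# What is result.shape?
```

()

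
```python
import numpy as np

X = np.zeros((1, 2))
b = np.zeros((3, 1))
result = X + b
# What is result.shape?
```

(3, 2)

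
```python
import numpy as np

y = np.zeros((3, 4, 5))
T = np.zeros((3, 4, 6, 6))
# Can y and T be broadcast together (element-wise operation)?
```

No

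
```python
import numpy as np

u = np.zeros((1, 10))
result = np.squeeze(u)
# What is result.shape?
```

(10,)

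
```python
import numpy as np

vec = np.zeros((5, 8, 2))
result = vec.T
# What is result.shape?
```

(2, 8, 5)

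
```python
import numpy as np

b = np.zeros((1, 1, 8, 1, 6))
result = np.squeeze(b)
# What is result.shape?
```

(8, 6)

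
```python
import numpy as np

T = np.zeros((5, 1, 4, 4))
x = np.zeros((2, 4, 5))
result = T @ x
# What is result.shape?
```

(5, 2, 4, 5)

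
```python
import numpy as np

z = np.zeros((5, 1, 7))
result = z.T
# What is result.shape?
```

(7, 1, 5)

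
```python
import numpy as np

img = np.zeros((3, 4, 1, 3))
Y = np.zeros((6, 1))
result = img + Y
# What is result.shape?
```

(3, 4, 6, 3)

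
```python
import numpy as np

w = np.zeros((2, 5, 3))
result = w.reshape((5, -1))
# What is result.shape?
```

(5, 6)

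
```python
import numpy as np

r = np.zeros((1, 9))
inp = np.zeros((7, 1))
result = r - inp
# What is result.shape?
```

(7, 9)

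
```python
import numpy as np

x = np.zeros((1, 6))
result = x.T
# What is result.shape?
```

(6, 1)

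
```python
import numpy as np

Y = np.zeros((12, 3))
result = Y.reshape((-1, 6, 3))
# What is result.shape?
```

(2, 6, 3)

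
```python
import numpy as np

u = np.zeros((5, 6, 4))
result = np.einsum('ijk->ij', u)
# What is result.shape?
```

(5, 6)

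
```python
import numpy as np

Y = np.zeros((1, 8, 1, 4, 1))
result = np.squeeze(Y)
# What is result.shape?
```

(8, 4)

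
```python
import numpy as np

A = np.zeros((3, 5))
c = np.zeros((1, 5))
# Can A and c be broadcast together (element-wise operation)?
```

Yes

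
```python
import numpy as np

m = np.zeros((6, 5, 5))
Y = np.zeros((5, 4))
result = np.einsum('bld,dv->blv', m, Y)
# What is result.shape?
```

(6, 5, 4)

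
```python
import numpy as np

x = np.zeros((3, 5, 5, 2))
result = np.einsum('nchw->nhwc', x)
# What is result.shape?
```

(3, 5, 2, 5)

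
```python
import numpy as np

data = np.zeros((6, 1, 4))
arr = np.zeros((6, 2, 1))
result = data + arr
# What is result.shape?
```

(6, 2, 4)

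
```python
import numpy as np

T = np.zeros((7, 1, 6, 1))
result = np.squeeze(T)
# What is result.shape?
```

(7, 6)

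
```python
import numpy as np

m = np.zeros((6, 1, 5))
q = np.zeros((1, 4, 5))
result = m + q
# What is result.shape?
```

(6, 4, 5)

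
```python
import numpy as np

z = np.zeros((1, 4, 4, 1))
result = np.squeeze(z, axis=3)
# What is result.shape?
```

(1, 4, 4)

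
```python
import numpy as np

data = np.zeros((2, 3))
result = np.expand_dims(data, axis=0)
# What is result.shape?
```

(1, 2, 3)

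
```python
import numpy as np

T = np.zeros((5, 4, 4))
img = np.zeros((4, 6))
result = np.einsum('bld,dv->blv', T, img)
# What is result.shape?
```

(5, 4, 6)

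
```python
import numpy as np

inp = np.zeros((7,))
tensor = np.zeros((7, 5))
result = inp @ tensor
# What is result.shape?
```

(5,)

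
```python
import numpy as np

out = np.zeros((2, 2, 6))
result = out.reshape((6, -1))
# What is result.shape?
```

(6, 4)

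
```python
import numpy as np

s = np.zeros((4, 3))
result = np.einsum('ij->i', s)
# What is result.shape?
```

(4,)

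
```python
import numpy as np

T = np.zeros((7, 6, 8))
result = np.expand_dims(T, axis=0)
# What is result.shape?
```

(1, 7, 6, 8)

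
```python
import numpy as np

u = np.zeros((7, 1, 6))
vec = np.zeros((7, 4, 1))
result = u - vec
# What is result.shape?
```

(7, 4, 6)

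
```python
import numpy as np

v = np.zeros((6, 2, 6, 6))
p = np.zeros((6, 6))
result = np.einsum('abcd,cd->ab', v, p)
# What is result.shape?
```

(6, 2)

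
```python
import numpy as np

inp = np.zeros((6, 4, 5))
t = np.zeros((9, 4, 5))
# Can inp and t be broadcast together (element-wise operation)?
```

No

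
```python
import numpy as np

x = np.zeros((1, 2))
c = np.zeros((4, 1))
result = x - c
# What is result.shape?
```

(4, 2)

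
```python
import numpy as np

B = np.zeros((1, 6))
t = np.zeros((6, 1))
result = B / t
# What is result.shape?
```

(6, 6)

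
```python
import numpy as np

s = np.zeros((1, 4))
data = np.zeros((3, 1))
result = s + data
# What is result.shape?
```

(3, 4)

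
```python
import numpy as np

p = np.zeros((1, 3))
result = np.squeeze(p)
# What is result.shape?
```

(3,)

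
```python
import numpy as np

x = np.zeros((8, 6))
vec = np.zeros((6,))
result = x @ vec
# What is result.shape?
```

(8,)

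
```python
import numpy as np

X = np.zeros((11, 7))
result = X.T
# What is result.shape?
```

(7, 11)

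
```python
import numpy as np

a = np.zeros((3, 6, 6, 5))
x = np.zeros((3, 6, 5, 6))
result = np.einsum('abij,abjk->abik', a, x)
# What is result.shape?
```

(3, 6, 6, 6)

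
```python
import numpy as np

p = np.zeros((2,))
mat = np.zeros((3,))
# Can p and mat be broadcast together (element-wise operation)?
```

No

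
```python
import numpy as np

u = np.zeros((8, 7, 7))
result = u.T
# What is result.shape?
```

(7, 7, 8)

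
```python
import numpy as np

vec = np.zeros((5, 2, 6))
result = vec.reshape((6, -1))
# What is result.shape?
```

(6, 10)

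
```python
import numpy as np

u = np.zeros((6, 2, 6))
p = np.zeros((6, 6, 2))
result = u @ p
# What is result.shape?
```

(6, 2, 2)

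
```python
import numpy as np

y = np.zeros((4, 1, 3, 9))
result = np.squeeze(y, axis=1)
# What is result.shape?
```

(4, 3, 9)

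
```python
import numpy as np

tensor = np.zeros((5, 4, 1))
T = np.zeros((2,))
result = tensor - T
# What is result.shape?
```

(5, 4, 2)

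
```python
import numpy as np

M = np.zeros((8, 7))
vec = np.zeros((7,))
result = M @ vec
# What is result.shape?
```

(8,)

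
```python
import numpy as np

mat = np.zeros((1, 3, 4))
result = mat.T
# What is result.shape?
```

(4, 3, 1)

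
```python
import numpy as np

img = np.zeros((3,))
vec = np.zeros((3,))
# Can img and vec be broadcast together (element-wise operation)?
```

Yes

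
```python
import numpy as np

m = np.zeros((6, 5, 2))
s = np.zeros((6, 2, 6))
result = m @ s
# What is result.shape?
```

(6, 5, 6)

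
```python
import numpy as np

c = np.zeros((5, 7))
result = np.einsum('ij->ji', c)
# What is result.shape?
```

(7, 5)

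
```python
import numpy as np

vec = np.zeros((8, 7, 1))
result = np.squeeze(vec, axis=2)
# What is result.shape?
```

(8, 7)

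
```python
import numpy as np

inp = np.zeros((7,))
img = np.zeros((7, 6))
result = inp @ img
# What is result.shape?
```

(6,)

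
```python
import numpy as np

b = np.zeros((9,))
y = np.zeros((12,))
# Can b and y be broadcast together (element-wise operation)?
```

No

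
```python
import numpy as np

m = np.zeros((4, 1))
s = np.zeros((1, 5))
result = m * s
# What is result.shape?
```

(4, 5)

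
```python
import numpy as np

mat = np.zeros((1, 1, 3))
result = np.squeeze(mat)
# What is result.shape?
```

(3,)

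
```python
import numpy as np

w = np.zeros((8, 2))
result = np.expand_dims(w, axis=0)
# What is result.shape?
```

(1, 8, 2)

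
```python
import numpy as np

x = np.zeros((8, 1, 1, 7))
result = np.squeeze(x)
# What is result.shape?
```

(8, 7)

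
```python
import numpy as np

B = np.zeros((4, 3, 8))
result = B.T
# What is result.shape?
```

(8, 3, 4)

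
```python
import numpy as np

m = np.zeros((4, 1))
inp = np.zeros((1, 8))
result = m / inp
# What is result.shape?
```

(4, 8)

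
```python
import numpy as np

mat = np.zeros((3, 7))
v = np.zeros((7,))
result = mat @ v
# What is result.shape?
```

(3,)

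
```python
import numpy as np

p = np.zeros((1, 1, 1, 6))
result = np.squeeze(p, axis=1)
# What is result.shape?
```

(1, 1, 6)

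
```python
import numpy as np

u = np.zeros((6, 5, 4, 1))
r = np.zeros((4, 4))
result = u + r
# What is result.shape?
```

(6, 5, 4, 4)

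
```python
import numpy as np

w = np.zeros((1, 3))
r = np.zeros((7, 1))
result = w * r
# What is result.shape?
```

(7, 3)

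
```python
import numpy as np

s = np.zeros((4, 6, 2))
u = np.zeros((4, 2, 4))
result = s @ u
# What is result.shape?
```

(4, 6, 4)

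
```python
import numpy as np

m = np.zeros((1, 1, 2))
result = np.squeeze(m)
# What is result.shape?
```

(2,)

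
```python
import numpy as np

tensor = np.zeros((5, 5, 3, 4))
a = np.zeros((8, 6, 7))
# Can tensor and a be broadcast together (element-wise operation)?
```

No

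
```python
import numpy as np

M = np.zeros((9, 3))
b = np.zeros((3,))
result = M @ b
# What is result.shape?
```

(9,)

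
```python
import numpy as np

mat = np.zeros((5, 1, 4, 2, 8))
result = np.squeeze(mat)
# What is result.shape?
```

(5, 4, 2, 8)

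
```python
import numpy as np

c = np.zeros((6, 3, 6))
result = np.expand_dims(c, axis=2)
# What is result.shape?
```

(6, 3, 1, 6)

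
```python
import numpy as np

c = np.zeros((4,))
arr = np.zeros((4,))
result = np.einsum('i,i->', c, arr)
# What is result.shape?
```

()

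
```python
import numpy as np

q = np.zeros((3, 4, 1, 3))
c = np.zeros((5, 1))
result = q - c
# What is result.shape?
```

(3, 4, 5, 3)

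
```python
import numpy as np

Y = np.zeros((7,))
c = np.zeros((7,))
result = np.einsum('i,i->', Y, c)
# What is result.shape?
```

()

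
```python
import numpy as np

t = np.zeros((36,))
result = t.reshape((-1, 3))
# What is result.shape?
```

(12, 3)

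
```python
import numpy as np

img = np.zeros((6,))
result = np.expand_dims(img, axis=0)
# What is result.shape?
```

(1, 6)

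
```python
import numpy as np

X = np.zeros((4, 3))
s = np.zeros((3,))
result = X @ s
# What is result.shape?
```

(4,)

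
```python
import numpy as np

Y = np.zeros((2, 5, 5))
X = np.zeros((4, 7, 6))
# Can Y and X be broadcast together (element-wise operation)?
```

No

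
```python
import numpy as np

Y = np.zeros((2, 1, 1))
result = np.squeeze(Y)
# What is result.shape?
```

(2,)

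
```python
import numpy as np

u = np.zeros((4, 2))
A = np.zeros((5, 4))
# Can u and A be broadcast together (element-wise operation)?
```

No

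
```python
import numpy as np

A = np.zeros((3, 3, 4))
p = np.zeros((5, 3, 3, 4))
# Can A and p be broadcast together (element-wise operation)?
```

Yes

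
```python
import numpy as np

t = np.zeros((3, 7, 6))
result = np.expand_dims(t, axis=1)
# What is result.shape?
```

(3, 1, 7, 6)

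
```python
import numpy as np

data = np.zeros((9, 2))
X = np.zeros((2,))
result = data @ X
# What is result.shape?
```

(9,)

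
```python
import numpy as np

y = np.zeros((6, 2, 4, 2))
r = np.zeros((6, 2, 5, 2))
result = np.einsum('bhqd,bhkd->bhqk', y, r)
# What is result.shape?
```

(6, 2, 4, 5)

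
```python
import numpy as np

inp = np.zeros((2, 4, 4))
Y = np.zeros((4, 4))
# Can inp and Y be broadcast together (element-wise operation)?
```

Yes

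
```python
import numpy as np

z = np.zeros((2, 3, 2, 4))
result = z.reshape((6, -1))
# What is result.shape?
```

(6, 8)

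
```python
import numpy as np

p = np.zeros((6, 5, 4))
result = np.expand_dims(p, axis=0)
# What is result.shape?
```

(1, 6, 5, 4)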